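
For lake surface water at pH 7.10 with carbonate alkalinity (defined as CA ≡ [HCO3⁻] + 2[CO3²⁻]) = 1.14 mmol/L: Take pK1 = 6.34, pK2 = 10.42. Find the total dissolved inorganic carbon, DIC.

DIC = 1.34 mmol/L

CA = [HCO3⁻] + 2[CO3²⁻] = (α₁ + 2α₂)·DIC
At pH 7.10: [H⁺]/K1 = 10^-0.76 = 0.17378, K2/[H⁺] = 10^-3.32 = 0.00047863
α₁ = 1/(1 + 0.17378 + 0.00047863) = 1/1.1743 = 0.8516; α₂ = α₁·K2/[H⁺] = 0.0004076
α₁ + 2α₂ = 0.8524
DIC = CA / (α₁ + 2α₂) = 1.14 / 0.8524 = 1.34 mmol/L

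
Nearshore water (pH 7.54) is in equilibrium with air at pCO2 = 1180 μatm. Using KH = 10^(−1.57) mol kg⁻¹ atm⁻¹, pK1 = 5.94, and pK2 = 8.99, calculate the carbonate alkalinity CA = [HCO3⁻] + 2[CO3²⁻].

[CO2*] = KH · pCO2 = 10^(−1.57) × 1180×10^-6 = 3.176×10^-5 mol/kg
α₀ = 1/(1 + K1/[H⁺] + K1K2/[H⁺]²) = 1/(1 + 10^+1.60 + 10^+0.15) = 0.02368
DIC = [CO2*]/α₀ = 3.176×10^-5 / 0.02368 = 1.341 mmol/kg
CA = (α₁ + 2α₂)·DIC = (0.9429 + 2×0.03345) × 1.341 = 1.35 mmol/kg

CA = 1.35 mmol/kg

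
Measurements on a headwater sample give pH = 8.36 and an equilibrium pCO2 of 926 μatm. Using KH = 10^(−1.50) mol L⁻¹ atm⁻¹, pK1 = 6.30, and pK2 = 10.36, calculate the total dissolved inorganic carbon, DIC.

DIC = 3.43 mmol/L

[CO2*] = KH · pCO2 = 10^(−1.50) × 926×10^-6 = 2.928×10^-5 mol/L
α₀ = 1/(1 + K1/[H⁺] + K1K2/[H⁺]²) = 1/(1 + 10^+2.06 + 10^+0.06) = 0.008550
DIC = [CO2*]/α₀ = 2.928×10^-5 / 0.008550 = 3.43 mmol/L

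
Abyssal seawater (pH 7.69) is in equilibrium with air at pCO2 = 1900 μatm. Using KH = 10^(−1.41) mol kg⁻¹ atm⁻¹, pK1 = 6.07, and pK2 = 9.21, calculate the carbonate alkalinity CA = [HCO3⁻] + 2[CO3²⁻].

[CO2*] = KH · pCO2 = 10^(−1.41) × 1900×10^-6 = 7.392×10^-5 mol/kg
α₀ = 1/(1 + K1/[H⁺] + K1K2/[H⁺]²) = 1/(1 + 10^+1.62 + 10^+0.10) = 0.02276
DIC = [CO2*]/α₀ = 7.392×10^-5 / 0.02276 = 3.248 mmol/kg
CA = (α₁ + 2α₂)·DIC = (0.9486 + 2×0.02865) × 3.248 = 3.27 mmol/kg

CA = 3.27 mmol/kg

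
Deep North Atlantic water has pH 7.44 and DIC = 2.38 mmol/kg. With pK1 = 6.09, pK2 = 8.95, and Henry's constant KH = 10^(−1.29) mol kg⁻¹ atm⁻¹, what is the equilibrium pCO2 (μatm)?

pCO2 = 1930 μatm

α₀ = 1 / (1 + K1/[H⁺] + K1K2/[H⁺]²) = 1 / (1 + 10^+1.35 + 10^-0.16)
   = 1 / (1 + 22.387 + 0.69183) = 1/24.079 = 0.04153
[CO2*] = α₀ × DIC = 0.04153 × 2.38 = 0.09884 mmol/kg
pCO2 = [CO2*]/KH = 9.884×10^-5 / 5.129×10^-2 = 1930 μatm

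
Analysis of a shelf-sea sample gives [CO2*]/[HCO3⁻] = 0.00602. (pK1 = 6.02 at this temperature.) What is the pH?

From K1 = [H⁺][HCO3⁻]/[CO2*]:  pH = pK1 − log₁₀([CO2*]/[HCO3⁻])
log₁₀(0.00602) = -2.220
pH = 6.02 − (-2.220) = 8.24

pH = 8.24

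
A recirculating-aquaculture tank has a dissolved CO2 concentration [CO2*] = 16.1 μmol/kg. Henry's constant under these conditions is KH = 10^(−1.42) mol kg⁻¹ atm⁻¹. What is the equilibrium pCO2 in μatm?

pCO2 = 423 μatm

KH = 10^(−1.42) = 3.802×10^-2 mol kg⁻¹ atm⁻¹
pCO2 = [CO2*]/KH = 16.1×10^-6 / 3.802×10^-2 = 4.23×10^-4 atm = 423 μatm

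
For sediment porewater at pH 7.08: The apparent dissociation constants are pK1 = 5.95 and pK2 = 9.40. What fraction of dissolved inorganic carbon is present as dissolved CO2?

α₀ = 1 / (1 + K1/[H⁺] + K1K2/[H⁺]²) = 1 / (1 + 10^+1.13 + 10^-1.19)
   = 1 / (1 + 13.490 + 0.064565) = 1/14.554 = 0.06871

α₀ = 0.0687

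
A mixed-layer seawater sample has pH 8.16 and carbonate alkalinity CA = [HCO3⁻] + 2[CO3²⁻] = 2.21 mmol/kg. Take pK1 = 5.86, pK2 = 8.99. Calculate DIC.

CA = [HCO3⁻] + 2[CO3²⁻] = (α₁ + 2α₂)·DIC
At pH 8.16: [H⁺]/K1 = 10^-2.30 = 0.0050119, K2/[H⁺] = 10^-0.83 = 0.14791
α₁ = 1/(1 + 0.0050119 + 0.14791) = 1/1.1529 = 0.8674; α₂ = α₁·K2/[H⁺] = 0.1283
α₁ + 2α₂ = 1.1239
DIC = CA / (α₁ + 2α₂) = 2.21 / 1.1239 = 1.97 mmol/kg

DIC = 1.97 mmol/kg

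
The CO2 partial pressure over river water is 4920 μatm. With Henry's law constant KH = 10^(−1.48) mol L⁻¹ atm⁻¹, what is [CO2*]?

KH = 10^(−1.48) = 3.311×10^-2 mol L⁻¹ atm⁻¹
[CO2*] = KH · pCO2 = 3.311×10^-2 × 4920×10^-6 atm = 1.63×10^-4 mol/L

[CO2*] = 163 μmol/L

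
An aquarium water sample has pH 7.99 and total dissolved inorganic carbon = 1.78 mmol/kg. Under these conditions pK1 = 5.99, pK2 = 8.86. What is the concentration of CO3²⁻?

α₂ = 1 / (1 + [H⁺]/K2 + [H⁺]²/(K1K2)) = 1 / (1 + 10^+0.87 + 10^-1.13)
   = 1 / (1 + 7.4131 + 0.074131) = 1/8.4872 = 0.1178
[CO3²⁻] = α₂ × DIC = 0.1178 × 1.78 = 0.210 mmol/kg

[CO3²⁻] = 0.210 mmol/kg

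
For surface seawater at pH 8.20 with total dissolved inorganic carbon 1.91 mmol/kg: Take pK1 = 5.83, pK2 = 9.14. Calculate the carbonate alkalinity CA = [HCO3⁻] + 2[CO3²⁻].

CA = 2.10 mmol/kg

CA = [HCO3⁻] + 2[CO3²⁻] = (α₁ + 2α₂)·DIC
At pH 8.20: [H⁺]/K1 = 10^-2.37 = 0.0042658, K2/[H⁺] = 10^-0.94 = 0.11482
α₁ = 1/(1 + 0.0042658 + 0.11482) = 1/1.1191 = 0.8936; α₂ = α₁·K2/[H⁺] = 0.1026
α₁ + 2α₂ = 1.0988
CA = 1.0988 × 1.91 = 2.10 mmol/kg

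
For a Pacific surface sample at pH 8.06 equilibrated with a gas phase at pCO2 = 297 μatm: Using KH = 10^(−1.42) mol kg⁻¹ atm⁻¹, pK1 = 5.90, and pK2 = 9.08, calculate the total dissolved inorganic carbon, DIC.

[CO2*] = KH · pCO2 = 10^(−1.42) × 297×10^-6 = 1.129×10^-5 mol/kg
α₀ = 1/(1 + K1/[H⁺] + K1K2/[H⁺]²) = 1/(1 + 10^+2.16 + 10^+1.14) = 0.006276
DIC = [CO2*]/α₀ = 1.129×10^-5 / 0.006276 = 1.80 mmol/kg

DIC = 1.80 mmol/kg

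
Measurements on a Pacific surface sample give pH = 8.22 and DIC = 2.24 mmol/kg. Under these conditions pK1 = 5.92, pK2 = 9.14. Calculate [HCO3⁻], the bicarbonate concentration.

α₁ = 1 / (1 + [H⁺]/K1 + K2/[H⁺]) = 1 / (1 + 10^-2.30 + 10^-0.92)
   = 1 / (1 + 0.0050119 + 0.12023) = 1/1.1252 = 0.8887
[HCO3⁻] = α₁ × DIC = 0.8887 × 2.24 = 1.99 mmol/kg

[HCO3⁻] = 1.99 mmol/kg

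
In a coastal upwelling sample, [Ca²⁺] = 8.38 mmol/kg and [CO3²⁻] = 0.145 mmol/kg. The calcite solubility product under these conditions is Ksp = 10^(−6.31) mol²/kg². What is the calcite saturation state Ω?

Ksp = 10^(−6.31) = 4.898×10^-7
Ω = [Ca²⁺][CO3²⁻]/Ksp = (8.38×10^-3)(0.145×10^-3) / 4.898×10^-7 = 2.48

Ω = 2.48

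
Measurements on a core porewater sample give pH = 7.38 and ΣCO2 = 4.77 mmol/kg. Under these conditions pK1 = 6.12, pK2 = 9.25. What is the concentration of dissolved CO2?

[CO2*] = 0.245 mmol/kg

α₀ = 1 / (1 + K1/[H⁺] + K1K2/[H⁺]²) = 1 / (1 + 10^+1.26 + 10^-0.61)
   = 1 / (1 + 18.197 + 0.24547) = 1/19.442 = 0.05143
[CO2*] = α₀ × DIC = 0.05143 × 4.77 = 0.245 mmol/kg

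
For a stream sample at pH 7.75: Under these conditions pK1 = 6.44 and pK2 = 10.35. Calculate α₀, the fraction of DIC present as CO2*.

α₀ = 1 / (1 + K1/[H⁺] + K1K2/[H⁺]²) = 1 / (1 + 10^+1.31 + 10^-1.29)
   = 1 / (1 + 20.417 + 0.051286) = 1/21.469 = 0.04658

α₀ = 0.0466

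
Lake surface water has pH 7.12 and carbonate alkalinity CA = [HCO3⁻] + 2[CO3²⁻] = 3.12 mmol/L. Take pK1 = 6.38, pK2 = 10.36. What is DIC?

DIC = 3.69 mmol/L

CA = [HCO3⁻] + 2[CO3²⁻] = (α₁ + 2α₂)·DIC
At pH 7.12: [H⁺]/K1 = 10^-0.74 = 0.18197, K2/[H⁺] = 10^-3.24 = 0.00057544
α₁ = 1/(1 + 0.18197 + 0.00057544) = 1/1.1825 = 0.8456; α₂ = α₁·K2/[H⁺] = 0.0004866
α₁ + 2α₂ = 0.8466
DIC = CA / (α₁ + 2α₂) = 3.12 / 0.8466 = 3.69 mmol/L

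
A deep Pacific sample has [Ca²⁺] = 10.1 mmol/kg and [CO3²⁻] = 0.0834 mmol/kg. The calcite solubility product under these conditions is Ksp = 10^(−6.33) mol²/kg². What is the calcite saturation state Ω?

Ksp = 10^(−6.33) = 4.677×10^-7
Ω = [Ca²⁺][CO3²⁻]/Ksp = (10.1×10^-3)(0.0834×10^-3) / 4.677×10^-7 = 1.80

Ω = 1.80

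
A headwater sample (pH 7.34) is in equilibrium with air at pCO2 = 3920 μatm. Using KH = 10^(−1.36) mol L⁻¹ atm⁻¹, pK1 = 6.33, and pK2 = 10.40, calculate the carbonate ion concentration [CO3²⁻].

[CO3²⁻] = 1.53 μmol/L

[CO2*] = KH · pCO2 = 10^(−1.36) × 3920×10^-6 = 1.711×10^-4 mol/L
α₀ = 1/(1 + K1/[H⁺] + K1K2/[H⁺]²) = 1/(1 + 10^+1.01 + 10^-2.05) = 0.08895
DIC = [CO2*]/α₀ = 1.711×10^-4 / 0.08895 = 1.924 mmol/L
[CO3²⁻] = α₂·DIC; α₂ = 0.0007928, so [CO3²⁻] = 0.0007928 × 1.924 = 0.00153 mmol/L = 1.53 μmol/L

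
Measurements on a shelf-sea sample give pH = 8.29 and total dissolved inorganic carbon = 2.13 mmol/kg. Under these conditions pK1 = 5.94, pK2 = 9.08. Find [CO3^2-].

[CO3²⁻] = 0.296 mmol/kg

α₂ = 1 / (1 + [H⁺]/K2 + [H⁺]²/(K1K2)) = 1 / (1 + 10^+0.79 + 10^-1.56)
   = 1 / (1 + 6.1660 + 0.027542) = 1/7.1935 = 0.1390
[CO3²⁻] = α₂ × DIC = 0.1390 × 2.13 = 0.296 mmol/kg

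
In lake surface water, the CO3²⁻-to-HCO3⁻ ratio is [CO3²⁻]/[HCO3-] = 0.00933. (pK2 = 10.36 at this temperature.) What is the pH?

pH = 8.33

From K2 = [H⁺][CO3²⁻]/[HCO3-]:  pH = pK2 + log₁₀([CO3²⁻]/[HCO3-])
log₁₀(0.00933) = -2.030
pH = 10.36 + (-2.030) = 8.33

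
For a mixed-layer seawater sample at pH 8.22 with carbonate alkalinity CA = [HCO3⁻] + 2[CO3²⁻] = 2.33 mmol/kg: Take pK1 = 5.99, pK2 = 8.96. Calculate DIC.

CA = [HCO3⁻] + 2[CO3²⁻] = (α₁ + 2α₂)·DIC
At pH 8.22: [H⁺]/K1 = 10^-2.23 = 0.0058884, K2/[H⁺] = 10^-0.74 = 0.18197
α₁ = 1/(1 + 0.0058884 + 0.18197) = 1/1.1879 = 0.8419; α₂ = α₁·K2/[H⁺] = 0.1532
α₁ + 2α₂ = 1.1482
DIC = CA / (α₁ + 2α₂) = 2.33 / 1.1482 = 2.03 mmol/kg

DIC = 2.03 mmol/kg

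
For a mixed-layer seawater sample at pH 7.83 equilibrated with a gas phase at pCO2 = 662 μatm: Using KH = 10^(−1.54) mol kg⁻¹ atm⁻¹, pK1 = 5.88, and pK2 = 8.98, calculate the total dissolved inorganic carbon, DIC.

DIC = 1.84 mmol/kg

[CO2*] = KH · pCO2 = 10^(−1.54) × 662×10^-6 = 1.909×10^-5 mol/kg
α₀ = 1/(1 + K1/[H⁺] + K1K2/[H⁺]²) = 1/(1 + 10^+1.95 + 10^+0.80) = 0.01037
DIC = [CO2*]/α₀ = 1.909×10^-5 / 0.01037 = 1.84 mmol/kg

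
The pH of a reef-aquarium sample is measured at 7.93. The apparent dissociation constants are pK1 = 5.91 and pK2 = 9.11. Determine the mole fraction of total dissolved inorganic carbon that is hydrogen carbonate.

α₁ = 1 / (1 + [H⁺]/K1 + K2/[H⁺]) = 1 / (1 + 10^-2.02 + 10^-1.18)
   = 1 / (1 + 0.0095499 + 0.066069) = 1/1.0756 = 0.9297

α₁ = 0.930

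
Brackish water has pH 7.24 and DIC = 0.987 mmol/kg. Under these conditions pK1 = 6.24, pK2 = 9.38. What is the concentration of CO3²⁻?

[CO3²⁻] = 6.46 μmol/kg

α₂ = 1 / (1 + [H⁺]/K2 + [H⁺]²/(K1K2)) = 1 / (1 + 10^+2.14 + 10^+1.14)
   = 1 / (1 + 138.04 + 13.804) = 1/152.84 = 0.006543
[CO3²⁻] = α₂ × DIC = 0.006543 × 0.987 = 0.00646 mmol/kg = 6.46 μmol/kg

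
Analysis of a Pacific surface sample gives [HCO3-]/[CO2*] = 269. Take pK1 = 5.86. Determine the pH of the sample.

pH = 8.29

From K1 = [H⁺][HCO3-]/[CO2*]:  pH = pK1 + log₁₀([HCO3-]/[CO2*])
log₁₀(269) = +2.430
pH = 5.86 + (+2.430) = 8.29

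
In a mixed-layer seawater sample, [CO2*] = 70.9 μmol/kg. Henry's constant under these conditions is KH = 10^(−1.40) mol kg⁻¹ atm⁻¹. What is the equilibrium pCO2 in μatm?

pCO2 = 1780 μatm

KH = 10^(−1.40) = 3.981×10^-2 mol kg⁻¹ atm⁻¹
pCO2 = [CO2*]/KH = 70.9×10^-6 / 3.981×10^-2 = 1.78×10^-3 atm = 1780 μatm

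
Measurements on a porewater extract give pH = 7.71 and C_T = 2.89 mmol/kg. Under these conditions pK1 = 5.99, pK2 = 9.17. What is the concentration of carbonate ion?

α₂ = 1 / (1 + [H⁺]/K2 + [H⁺]²/(K1K2)) = 1 / (1 + 10^+1.46 + 10^-0.26)
   = 1 / (1 + 28.840 + 0.54954) = 1/30.390 = 0.03291
[CO3²⁻] = α₂ × DIC = 0.03291 × 2.89 = 0.0951 mmol/kg

[CO3²⁻] = 0.0951 mmol/kg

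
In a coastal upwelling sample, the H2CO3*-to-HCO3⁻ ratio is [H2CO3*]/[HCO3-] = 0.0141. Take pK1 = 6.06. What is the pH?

From K1 = [H⁺][HCO3-]/[H2CO3*]:  pH = pK1 − log₁₀([H2CO3*]/[HCO3-])
log₁₀(0.0141) = -1.851
pH = 6.06 − (-1.851) = 7.91

pH = 7.91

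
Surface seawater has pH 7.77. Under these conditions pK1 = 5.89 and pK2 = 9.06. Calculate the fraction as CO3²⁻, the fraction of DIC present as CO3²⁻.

α₂ = 0.0482

α₂ = 1 / (1 + [H⁺]/K2 + [H⁺]²/(K1K2)) = 1 / (1 + 10^+1.29 + 10^-0.59)
   = 1 / (1 + 19.498 + 0.25704) = 1/20.755 = 0.04818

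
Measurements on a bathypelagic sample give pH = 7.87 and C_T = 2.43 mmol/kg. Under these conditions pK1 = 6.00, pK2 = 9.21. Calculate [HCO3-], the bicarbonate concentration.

[HCO3⁻] = 2.29 mmol/kg

α₁ = 1 / (1 + [H⁺]/K1 + K2/[H⁺]) = 1 / (1 + 10^-1.87 + 10^-1.34)
   = 1 / (1 + 0.013490 + 0.045709) = 1/1.0592 = 0.9441
[HCO3⁻] = α₁ × DIC = 0.9441 × 2.43 = 2.29 mmol/kg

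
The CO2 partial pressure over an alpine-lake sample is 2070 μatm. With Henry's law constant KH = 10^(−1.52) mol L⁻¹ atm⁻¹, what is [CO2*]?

KH = 10^(−1.52) = 3.020×10^-2 mol L⁻¹ atm⁻¹
[CO2*] = KH · pCO2 = 3.020×10^-2 × 2070×10^-6 atm = 6.25×10^-5 mol/L

[CO2*] = 62.5 μmol/L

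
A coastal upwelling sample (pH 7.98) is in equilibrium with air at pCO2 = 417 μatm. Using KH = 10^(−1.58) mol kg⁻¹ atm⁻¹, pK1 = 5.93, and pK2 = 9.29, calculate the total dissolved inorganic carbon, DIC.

DIC = 1.30 mmol/kg

[CO2*] = KH · pCO2 = 10^(−1.58) × 417×10^-6 = 1.097×10^-5 mol/kg
α₀ = 1/(1 + K1/[H⁺] + K1K2/[H⁺]²) = 1/(1 + 10^+2.05 + 10^+0.74) = 0.008425
DIC = [CO2*]/α₀ = 1.097×10^-5 / 0.008425 = 1.30 mmol/kg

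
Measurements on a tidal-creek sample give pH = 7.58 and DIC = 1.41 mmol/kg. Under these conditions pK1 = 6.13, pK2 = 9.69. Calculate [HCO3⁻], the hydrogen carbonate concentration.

[HCO3⁻] = 1.35 mmol/kg

α₁ = 1 / (1 + [H⁺]/K1 + K2/[H⁺]) = 1 / (1 + 10^-1.45 + 10^-2.11)
   = 1 / (1 + 0.035481 + 0.0077625) = 1/1.0432 = 0.9585
[HCO3⁻] = α₁ × DIC = 0.9585 × 1.41 = 1.35 mmol/kg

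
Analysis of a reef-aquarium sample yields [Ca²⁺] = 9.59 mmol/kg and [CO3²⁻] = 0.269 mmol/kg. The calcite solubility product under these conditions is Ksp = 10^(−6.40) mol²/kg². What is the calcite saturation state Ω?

Ω = 6.48

Ksp = 10^(−6.40) = 3.981×10^-7
Ω = [Ca²⁺][CO3²⁻]/Ksp = (9.59×10^-3)(0.269×10^-3) / 3.981×10^-7 = 6.48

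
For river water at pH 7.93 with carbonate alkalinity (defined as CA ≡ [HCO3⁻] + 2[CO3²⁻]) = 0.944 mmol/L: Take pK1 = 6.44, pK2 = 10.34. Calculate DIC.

CA = [HCO3⁻] + 2[CO3²⁻] = (α₁ + 2α₂)·DIC
At pH 7.93: [H⁺]/K1 = 10^-1.49 = 0.032359, K2/[H⁺] = 10^-2.41 = 0.0038905
α₁ = 1/(1 + 0.032359 + 0.0038905) = 1/1.0362 = 0.9650; α₂ = α₁·K2/[H⁺] = 0.003754
α₁ + 2α₂ = 0.9725
DIC = CA / (α₁ + 2α₂) = 0.944 / 0.9725 = 0.971 mmol/L

DIC = 0.971 mmol/L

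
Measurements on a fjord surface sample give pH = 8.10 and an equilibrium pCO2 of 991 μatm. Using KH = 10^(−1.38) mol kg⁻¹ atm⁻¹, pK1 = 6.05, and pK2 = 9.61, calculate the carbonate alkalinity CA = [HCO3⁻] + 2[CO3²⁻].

[CO2*] = KH · pCO2 = 10^(−1.38) × 991×10^-6 = 4.131×10^-5 mol/kg
α₀ = 1/(1 + K1/[H⁺] + K1K2/[H⁺]²) = 1/(1 + 10^+2.05 + 10^+0.54) = 0.008571
DIC = [CO2*]/α₀ = 4.131×10^-5 / 0.008571 = 4.820 mmol/kg
CA = (α₁ + 2α₂)·DIC = (0.9617 + 2×0.02972) × 4.820 = 4.92 mmol/kg

CA = 4.92 mmol/kg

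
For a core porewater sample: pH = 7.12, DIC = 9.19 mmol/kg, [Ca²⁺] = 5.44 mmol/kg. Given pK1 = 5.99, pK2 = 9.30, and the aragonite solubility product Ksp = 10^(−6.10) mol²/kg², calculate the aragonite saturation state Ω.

α₂ = 1 / (1 + [H⁺]/K2 + [H⁺]²/(K1K2)) = 1 / (1 + 10^+2.18 + 10^+1.05)
   = 1 / (1 + 151.36 + 11.220) = 1/163.58 = 0.006113
[CO3²⁻] = α₂ × DIC = 0.006113 × 9.19 = 0.05618 mmol/kg
Ksp = 10^(−6.10) = 7.943×10^-7
Ω = [Ca²⁺][CO3²⁻]/Ksp = (5.44×10^-3)(5.618×10^-5) / 7.943×10^-7 = 0.385

Ω = 0.385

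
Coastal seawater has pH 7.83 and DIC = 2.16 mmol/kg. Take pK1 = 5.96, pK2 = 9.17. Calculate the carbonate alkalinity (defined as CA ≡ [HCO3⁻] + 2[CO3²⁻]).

CA = [HCO3⁻] + 2[CO3²⁻] = (α₁ + 2α₂)·DIC
At pH 7.83: [H⁺]/K1 = 10^-1.87 = 0.013490, K2/[H⁺] = 10^-1.34 = 0.045709
α₁ = 1/(1 + 0.013490 + 0.045709) = 1/1.0592 = 0.9441; α₂ = α₁·K2/[H⁺] = 0.04315
α₁ + 2α₂ = 1.0304
CA = 1.0304 × 2.16 = 2.23 mmol/kg

CA = 2.23 mmol/kg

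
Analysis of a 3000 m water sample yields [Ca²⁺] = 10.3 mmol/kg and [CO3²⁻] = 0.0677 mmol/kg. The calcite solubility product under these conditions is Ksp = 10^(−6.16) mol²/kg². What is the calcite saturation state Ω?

Ksp = 10^(−6.16) = 6.918×10^-7
Ω = [Ca²⁺][CO3²⁻]/Ksp = (10.3×10^-3)(0.0677×10^-3) / 6.918×10^-7 = 1.01

Ω = 1.01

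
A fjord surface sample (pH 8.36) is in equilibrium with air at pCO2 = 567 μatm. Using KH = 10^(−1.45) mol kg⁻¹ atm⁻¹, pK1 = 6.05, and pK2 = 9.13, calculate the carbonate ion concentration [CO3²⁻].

[CO3²⁻] = 0.698 mmol/kg

[CO2*] = KH · pCO2 = 10^(−1.45) × 567×10^-6 = 2.012×10^-5 mol/kg
α₀ = 1/(1 + K1/[H⁺] + K1K2/[H⁺]²) = 1/(1 + 10^+2.31 + 10^+1.54) = 0.004169
DIC = [CO2*]/α₀ = 2.012×10^-5 / 0.004169 = 4.825 mmol/kg
[CO3²⁻] = α₂·DIC; α₂ = 0.1446, so [CO3²⁻] = 0.1446 × 4.825 = 0.698 mmol/kg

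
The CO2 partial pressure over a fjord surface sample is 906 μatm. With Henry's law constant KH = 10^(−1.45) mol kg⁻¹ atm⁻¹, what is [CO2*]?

[CO2*] = 32.1 μmol/kg

KH = 10^(−1.45) = 3.548×10^-2 mol kg⁻¹ atm⁻¹
[CO2*] = KH · pCO2 = 3.548×10^-2 × 906×10^-6 atm = 3.21×10^-5 mol/kg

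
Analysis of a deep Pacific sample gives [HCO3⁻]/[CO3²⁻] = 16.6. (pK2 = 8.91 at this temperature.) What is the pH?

pH = 7.69

From K2 = [H⁺][CO3²⁻]/[HCO3⁻]:  pH = pK2 − log₁₀([HCO3⁻]/[CO3²⁻])
log₁₀(16.6) = +1.220
pH = 8.91 − (+1.220) = 7.69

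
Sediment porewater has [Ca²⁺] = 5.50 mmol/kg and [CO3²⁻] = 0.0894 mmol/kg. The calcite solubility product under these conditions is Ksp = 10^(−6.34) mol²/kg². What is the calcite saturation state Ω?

Ksp = 10^(−6.34) = 4.571×10^-7
Ω = [Ca²⁺][CO3²⁻]/Ksp = (5.50×10^-3)(0.0894×10^-3) / 4.571×10^-7 = 1.08

Ω = 1.08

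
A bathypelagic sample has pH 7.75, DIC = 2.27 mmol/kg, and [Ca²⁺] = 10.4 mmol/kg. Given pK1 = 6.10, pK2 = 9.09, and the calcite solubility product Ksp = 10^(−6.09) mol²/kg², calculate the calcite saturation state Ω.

α₂ = 1 / (1 + [H⁺]/K2 + [H⁺]²/(K1K2)) = 1 / (1 + 10^+1.34 + 10^-0.31)
   = 1 / (1 + 21.878 + 0.48978) = 1/23.367 = 0.04279
[CO3²⁻] = α₂ × DIC = 0.04279 × 2.27 = 0.09714 mmol/kg
Ksp = 10^(−6.09) = 8.128×10^-7
Ω = [Ca²⁺][CO3²⁻]/Ksp = (10.4×10^-3)(9.714×10^-5) / 8.128×10^-7 = 1.24

Ω = 1.24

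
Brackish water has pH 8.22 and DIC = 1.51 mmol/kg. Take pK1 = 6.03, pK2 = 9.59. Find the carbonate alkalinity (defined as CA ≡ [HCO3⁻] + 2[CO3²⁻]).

CA = [HCO3⁻] + 2[CO3²⁻] = (α₁ + 2α₂)·DIC
At pH 8.22: [H⁺]/K1 = 10^-2.19 = 0.0064565, K2/[H⁺] = 10^-1.37 = 0.042658
α₁ = 1/(1 + 0.0064565 + 0.042658) = 1/1.0491 = 0.9532; α₂ = α₁·K2/[H⁺] = 0.04066
α₁ + 2α₂ = 1.0345
CA = 1.0345 × 1.51 = 1.56 mmol/kg

CA = 1.56 mmol/kg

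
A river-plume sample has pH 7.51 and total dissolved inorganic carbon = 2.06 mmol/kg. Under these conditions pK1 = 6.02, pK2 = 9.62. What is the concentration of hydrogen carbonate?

α₁ = 1 / (1 + [H⁺]/K1 + K2/[H⁺]) = 1 / (1 + 10^-1.49 + 10^-2.11)
   = 1 / (1 + 0.032359 + 0.0077625) = 1/1.0401 = 0.9614
[HCO3⁻] = α₁ × DIC = 0.9614 × 2.06 = 1.98 mmol/kg

[HCO3⁻] = 1.98 mmol/kg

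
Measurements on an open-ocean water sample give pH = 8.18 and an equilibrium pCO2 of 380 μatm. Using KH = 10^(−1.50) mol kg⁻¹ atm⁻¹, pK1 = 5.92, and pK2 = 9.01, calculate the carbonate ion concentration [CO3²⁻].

[CO3²⁻] = 0.323 mmol/kg

[CO2*] = KH · pCO2 = 10^(−1.50) × 380×10^-6 = 1.202×10^-5 mol/kg
α₀ = 1/(1 + K1/[H⁺] + K1K2/[H⁺]²) = 1/(1 + 10^+2.26 + 10^+1.43) = 0.004765
DIC = [CO2*]/α₀ = 1.202×10^-5 / 0.004765 = 2.522 mmol/kg
[CO3²⁻] = α₂·DIC; α₂ = 0.1282, so [CO3²⁻] = 0.1282 × 2.522 = 0.323 mmol/kg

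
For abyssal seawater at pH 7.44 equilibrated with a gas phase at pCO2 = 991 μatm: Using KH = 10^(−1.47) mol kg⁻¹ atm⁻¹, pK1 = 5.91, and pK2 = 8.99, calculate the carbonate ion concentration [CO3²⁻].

[CO3²⁻] = 0.0321 mmol/kg

[CO2*] = KH · pCO2 = 10^(−1.47) × 991×10^-6 = 3.358×10^-5 mol/kg
α₀ = 1/(1 + K1/[H⁺] + K1K2/[H⁺]²) = 1/(1 + 10^+1.53 + 10^-0.02) = 0.02790
DIC = [CO2*]/α₀ = 3.358×10^-5 / 0.02790 = 1.203 mmol/kg
[CO3²⁻] = α₂·DIC; α₂ = 0.02665, so [CO3²⁻] = 0.02665 × 1.203 = 0.0321 mmol/kg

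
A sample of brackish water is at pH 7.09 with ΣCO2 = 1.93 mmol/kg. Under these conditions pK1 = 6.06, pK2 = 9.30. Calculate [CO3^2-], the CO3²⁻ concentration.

α₂ = 1 / (1 + [H⁺]/K2 + [H⁺]²/(K1K2)) = 1 / (1 + 10^+2.21 + 10^+1.18)
   = 1 / (1 + 162.18 + 15.136) = 1/178.32 = 0.005608
[CO3²⁻] = α₂ × DIC = 0.005608 × 1.93 = 0.0108 mmol/kg = 10.8 μmol/kg

[CO3²⁻] = 10.8 μmol/kg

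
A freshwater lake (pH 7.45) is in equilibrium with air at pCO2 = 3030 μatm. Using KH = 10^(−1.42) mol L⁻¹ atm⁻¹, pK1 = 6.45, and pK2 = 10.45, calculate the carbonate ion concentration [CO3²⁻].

[CO2*] = KH · pCO2 = 10^(−1.42) × 3030×10^-6 = 1.152×10^-4 mol/L
α₀ = 1/(1 + K1/[H⁺] + K1K2/[H⁺]²) = 1/(1 + 10^+1.00 + 10^-2.00) = 0.09083
DIC = [CO2*]/α₀ = 1.152×10^-4 / 0.09083 = 1.268 mmol/L
[CO3²⁻] = α₂·DIC; α₂ = 0.0009083, so [CO3²⁻] = 0.0009083 × 1.268 = 0.00115 mmol/L = 1.15 μmol/L

[CO3²⁻] = 1.15 μmol/L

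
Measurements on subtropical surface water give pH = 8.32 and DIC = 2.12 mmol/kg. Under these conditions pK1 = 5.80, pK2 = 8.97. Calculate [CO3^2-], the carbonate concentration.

α₂ = 1 / (1 + [H⁺]/K2 + [H⁺]²/(K1K2)) = 1 / (1 + 10^+0.65 + 10^-1.87)
   = 1 / (1 + 4.4668 + 0.013490) = 1/5.4803 = 0.1825
[CO3²⁻] = α₂ × DIC = 0.1825 × 2.12 = 0.387 mmol/kg

[CO3²⁻] = 0.387 mmol/kg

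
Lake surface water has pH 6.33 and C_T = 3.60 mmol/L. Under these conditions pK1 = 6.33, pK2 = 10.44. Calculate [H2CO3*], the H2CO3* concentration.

α₀ = 1 / (1 + K1/[H⁺] + K1K2/[H⁺]²) = 1 / (1 + 10^+0.00 + 10^-4.11)
   = 1 / (1 + 1.0000 + 7.7625×10^-5) = 1/2.0001 = 0.5000
[CO2*] = α₀ × DIC = 0.5000 × 3.60 = 1.80 mmol/L

[CO2*] = 1.80 mmol/L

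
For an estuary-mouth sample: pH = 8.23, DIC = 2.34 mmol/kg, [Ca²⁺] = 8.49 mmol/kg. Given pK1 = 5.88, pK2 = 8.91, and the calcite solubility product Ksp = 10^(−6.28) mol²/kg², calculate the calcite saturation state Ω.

α₂ = 1 / (1 + [H⁺]/K2 + [H⁺]²/(K1K2)) = 1 / (1 + 10^+0.68 + 10^-1.67)
   = 1 / (1 + 4.7863 + 0.021380) = 1/5.8077 = 0.1722
[CO3²⁻] = α₂ × DIC = 0.1722 × 2.34 = 0.4029 mmol/kg
Ksp = 10^(−6.28) = 5.248×10^-7
Ω = [Ca²⁺][CO3²⁻]/Ksp = (8.49×10^-3)(4.029×10^-4) / 5.248×10^-7 = 6.52

Ω = 6.52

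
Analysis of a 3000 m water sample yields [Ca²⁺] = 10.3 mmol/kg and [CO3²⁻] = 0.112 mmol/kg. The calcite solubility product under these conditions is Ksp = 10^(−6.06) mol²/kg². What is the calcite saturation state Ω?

Ksp = 10^(−6.06) = 8.710×10^-7
Ω = [Ca²⁺][CO3²⁻]/Ksp = (10.3×10^-3)(0.112×10^-3) / 8.710×10^-7 = 1.32

Ω = 1.32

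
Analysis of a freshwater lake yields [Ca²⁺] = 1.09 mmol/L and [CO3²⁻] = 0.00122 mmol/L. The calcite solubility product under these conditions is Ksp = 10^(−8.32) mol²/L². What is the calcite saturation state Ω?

Ω = 0.278

Ksp = 10^(−8.32) = 4.786×10^-9
Ω = [Ca²⁺][CO3²⁻]/Ksp = (1.09×10^-3)(0.00122×10^-3) / 4.786×10^-9 = 0.278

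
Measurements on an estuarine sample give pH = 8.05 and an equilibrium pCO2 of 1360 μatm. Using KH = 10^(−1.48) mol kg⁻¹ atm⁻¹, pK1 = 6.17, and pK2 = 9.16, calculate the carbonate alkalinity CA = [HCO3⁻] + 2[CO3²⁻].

[CO2*] = KH · pCO2 = 10^(−1.48) × 1360×10^-6 = 4.503×10^-5 mol/kg
α₀ = 1/(1 + K1/[H⁺] + K1K2/[H⁺]²) = 1/(1 + 10^+1.88 + 10^+0.77) = 0.01209
DIC = [CO2*]/α₀ = 4.503×10^-5 / 0.01209 = 3.726 mmol/kg
CA = (α₁ + 2α₂)·DIC = (0.9168 + 2×0.07116) × 3.726 = 3.95 mmol/kg

CA = 3.95 mmol/kg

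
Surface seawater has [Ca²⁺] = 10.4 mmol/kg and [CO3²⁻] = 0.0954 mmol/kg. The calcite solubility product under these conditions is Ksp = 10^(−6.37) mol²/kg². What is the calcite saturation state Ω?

Ksp = 10^(−6.37) = 4.266×10^-7
Ω = [Ca²⁺][CO3²⁻]/Ksp = (10.4×10^-3)(0.0954×10^-3) / 4.266×10^-7 = 2.33

Ω = 2.33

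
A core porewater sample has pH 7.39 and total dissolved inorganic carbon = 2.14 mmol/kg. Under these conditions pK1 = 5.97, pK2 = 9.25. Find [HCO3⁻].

α₁ = 1 / (1 + [H⁺]/K1 + K2/[H⁺]) = 1 / (1 + 10^-1.42 + 10^-1.86)
   = 1 / (1 + 0.038019 + 0.013804) = 1/1.0518 = 0.9507
[HCO3⁻] = α₁ × DIC = 0.9507 × 2.14 = 2.03 mmol/kg

[HCO3⁻] = 2.03 mmol/kg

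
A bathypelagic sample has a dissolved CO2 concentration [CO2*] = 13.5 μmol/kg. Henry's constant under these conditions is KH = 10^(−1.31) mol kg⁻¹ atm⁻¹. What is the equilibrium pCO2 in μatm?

pCO2 = 276 μatm

KH = 10^(−1.31) = 4.898×10^-2 mol kg⁻¹ atm⁻¹
pCO2 = [CO2*]/KH = 13.5×10^-6 / 4.898×10^-2 = 2.76×10^-4 atm = 276 μatm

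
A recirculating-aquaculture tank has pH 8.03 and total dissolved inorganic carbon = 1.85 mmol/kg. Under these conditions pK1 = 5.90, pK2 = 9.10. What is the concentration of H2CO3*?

[CO2*] = 12.6 μmol/kg

α₀ = 1 / (1 + K1/[H⁺] + K1K2/[H⁺]²) = 1 / (1 + 10^+2.13 + 10^+1.06)
   = 1 / (1 + 134.90 + 11.482) = 1/147.38 = 0.006785
[CO2*] = α₀ × DIC = 0.006785 × 1.85 = 0.0126 mmol/kg = 12.6 μmol/kg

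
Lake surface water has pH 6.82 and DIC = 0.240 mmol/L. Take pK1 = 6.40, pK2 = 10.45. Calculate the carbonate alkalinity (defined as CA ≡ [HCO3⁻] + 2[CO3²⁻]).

CA = 0.174 mmol/L

CA = [HCO3⁻] + 2[CO3²⁻] = (α₁ + 2α₂)·DIC
At pH 6.82: [H⁺]/K1 = 10^-0.42 = 0.38019, K2/[H⁺] = 10^-3.63 = 0.00023442
α₁ = 1/(1 + 0.38019 + 0.00023442) = 1/1.3804 = 0.7244; α₂ = α₁·K2/[H⁺] = 0.0001698
α₁ + 2α₂ = 0.7248
CA = 0.7248 × 0.240 = 0.174 mmol/L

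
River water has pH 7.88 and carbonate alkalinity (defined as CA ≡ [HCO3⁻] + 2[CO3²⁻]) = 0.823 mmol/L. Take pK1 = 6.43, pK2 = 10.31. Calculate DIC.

DIC = 0.849 mmol/L

CA = [HCO3⁻] + 2[CO3²⁻] = (α₁ + 2α₂)·DIC
At pH 7.88: [H⁺]/K1 = 10^-1.45 = 0.035481, K2/[H⁺] = 10^-2.43 = 0.0037154
α₁ = 1/(1 + 0.035481 + 0.0037154) = 1/1.0392 = 0.9623; α₂ = α₁·K2/[H⁺] = 0.003575
α₁ + 2α₂ = 0.9694
DIC = CA / (α₁ + 2α₂) = 0.823 / 0.9694 = 0.849 mmol/L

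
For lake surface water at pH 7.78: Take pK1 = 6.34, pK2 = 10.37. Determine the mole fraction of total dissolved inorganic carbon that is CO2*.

α₀ = 1 / (1 + K1/[H⁺] + K1K2/[H⁺]²) = 1 / (1 + 10^+1.44 + 10^-1.15)
   = 1 / (1 + 27.542 + 0.070795) = 1/28.613 = 0.03495

α₀ = 0.0349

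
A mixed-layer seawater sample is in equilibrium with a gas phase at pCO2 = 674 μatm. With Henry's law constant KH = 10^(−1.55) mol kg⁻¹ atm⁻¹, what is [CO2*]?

KH = 10^(−1.55) = 2.818×10^-2 mol kg⁻¹ atm⁻¹
[CO2*] = KH · pCO2 = 2.818×10^-2 × 674×10^-6 atm = 1.90×10^-5 mol/kg

[CO2*] = 19.0 μmol/kg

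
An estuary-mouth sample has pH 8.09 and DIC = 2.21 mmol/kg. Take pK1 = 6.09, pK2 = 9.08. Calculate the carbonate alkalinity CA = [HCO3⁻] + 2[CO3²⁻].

CA = [HCO3⁻] + 2[CO3²⁻] = (α₁ + 2α₂)·DIC
At pH 8.09: [H⁺]/K1 = 10^-2.00 = 0.010000, K2/[H⁺] = 10^-0.99 = 0.10233
α₁ = 1/(1 + 0.010000 + 0.10233) = 1/1.1123 = 0.8990; α₂ = α₁·K2/[H⁺] = 0.09200
α₁ + 2α₂ = 1.0830
CA = 1.0830 × 2.21 = 2.39 mmol/kg

CA = 2.39 mmol/kg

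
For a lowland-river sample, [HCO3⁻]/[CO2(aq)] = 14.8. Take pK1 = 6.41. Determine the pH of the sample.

pH = 7.58

From K1 = [H⁺][HCO3⁻]/[CO2(aq)]:  pH = pK1 + log₁₀([HCO3⁻]/[CO2(aq)])
log₁₀(14.8) = +1.170
pH = 6.41 + (+1.170) = 7.58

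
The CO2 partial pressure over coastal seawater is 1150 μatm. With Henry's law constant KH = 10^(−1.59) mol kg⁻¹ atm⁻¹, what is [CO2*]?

KH = 10^(−1.59) = 2.570×10^-2 mol kg⁻¹ atm⁻¹
[CO2*] = KH · pCO2 = 2.570×10^-2 × 1150×10^-6 atm = 2.96×10^-5 mol/kg

[CO2*] = 29.6 μmol/kg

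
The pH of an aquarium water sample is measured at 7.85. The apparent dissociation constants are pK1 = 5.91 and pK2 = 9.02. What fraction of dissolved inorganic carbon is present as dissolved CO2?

α₀ = 1 / (1 + K1/[H⁺] + K1K2/[H⁺]²) = 1 / (1 + 10^+1.94 + 10^+0.77)
   = 1 / (1 + 87.096 + 5.8884) = 1/93.985 = 0.01064

α₀ = 0.0106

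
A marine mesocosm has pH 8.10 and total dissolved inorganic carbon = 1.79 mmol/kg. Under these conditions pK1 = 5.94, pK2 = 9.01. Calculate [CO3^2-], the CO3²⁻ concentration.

α₂ = 1 / (1 + [H⁺]/K2 + [H⁺]²/(K1K2)) = 1 / (1 + 10^+0.91 + 10^-1.25)
   = 1 / (1 + 8.1283 + 0.056234) = 1/9.1845 = 0.1089
[CO3²⁻] = α₂ × DIC = 0.1089 × 1.79 = 0.195 mmol/kg

[CO3²⁻] = 0.195 mmol/kg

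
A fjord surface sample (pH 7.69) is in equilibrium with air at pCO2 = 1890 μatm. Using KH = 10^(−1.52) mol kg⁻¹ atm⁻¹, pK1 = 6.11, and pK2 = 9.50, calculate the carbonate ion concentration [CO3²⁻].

[CO3²⁻] = 0.0336 mmol/kg

[CO2*] = KH · pCO2 = 10^(−1.52) × 1890×10^-6 = 5.708×10^-5 mol/kg
α₀ = 1/(1 + K1/[H⁺] + K1K2/[H⁺]²) = 1/(1 + 10^+1.58 + 10^-0.23) = 0.02525
DIC = [CO2*]/α₀ = 5.708×10^-5 / 0.02525 = 2.261 mmol/kg
[CO3²⁻] = α₂·DIC; α₂ = 0.01487, so [CO3²⁻] = 0.01487 × 2.261 = 0.0336 mmol/kg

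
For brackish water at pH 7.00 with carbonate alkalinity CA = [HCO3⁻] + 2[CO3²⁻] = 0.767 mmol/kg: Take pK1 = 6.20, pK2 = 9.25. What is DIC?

CA = [HCO3⁻] + 2[CO3²⁻] = (α₁ + 2α₂)·DIC
At pH 7.00: [H⁺]/K1 = 10^-0.80 = 0.15849, K2/[H⁺] = 10^-2.25 = 0.0056234
α₁ = 1/(1 + 0.15849 + 0.0056234) = 1/1.1641 = 0.8590; α₂ = α₁·K2/[H⁺] = 0.004831
α₁ + 2α₂ = 0.8687
DIC = CA / (α₁ + 2α₂) = 0.767 / 0.8687 = 0.883 mmol/kg

DIC = 0.883 mmol/kg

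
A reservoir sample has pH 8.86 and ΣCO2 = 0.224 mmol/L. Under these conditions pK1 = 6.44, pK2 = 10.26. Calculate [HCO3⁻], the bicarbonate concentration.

α₁ = 1 / (1 + [H⁺]/K1 + K2/[H⁺]) = 1 / (1 + 10^-2.42 + 10^-1.40)
   = 1 / (1 + 0.0038019 + 0.039811) = 1/1.0436 = 0.9582
[HCO3⁻] = α₁ × DIC = 0.9582 × 0.224 = 0.215 mmol/L

[HCO3⁻] = 0.215 mmol/L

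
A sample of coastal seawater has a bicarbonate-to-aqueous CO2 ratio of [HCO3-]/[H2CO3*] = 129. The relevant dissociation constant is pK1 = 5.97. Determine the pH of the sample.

From K1 = [H⁺][HCO3-]/[H2CO3*]:  pH = pK1 + log₁₀([HCO3-]/[H2CO3*])
log₁₀(129) = +2.111
pH = 5.97 + (+2.111) = 8.08

pH = 8.08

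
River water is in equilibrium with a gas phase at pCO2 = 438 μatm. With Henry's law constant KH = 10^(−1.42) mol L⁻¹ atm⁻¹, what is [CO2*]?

KH = 10^(−1.42) = 3.802×10^-2 mol L⁻¹ atm⁻¹
[CO2*] = KH · pCO2 = 3.802×10^-2 × 438×10^-6 atm = 1.67×10^-5 mol/L

[CO2*] = 16.7 μmol/L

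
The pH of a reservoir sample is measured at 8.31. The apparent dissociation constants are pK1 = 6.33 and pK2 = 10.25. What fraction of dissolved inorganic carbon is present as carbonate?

α₂ = 1 / (1 + [H⁺]/K2 + [H⁺]²/(K1K2)) = 1 / (1 + 10^+1.94 + 10^-0.04)
   = 1 / (1 + 87.096 + 0.91201) = 1/89.008 = 0.01123

α₂ = 0.0112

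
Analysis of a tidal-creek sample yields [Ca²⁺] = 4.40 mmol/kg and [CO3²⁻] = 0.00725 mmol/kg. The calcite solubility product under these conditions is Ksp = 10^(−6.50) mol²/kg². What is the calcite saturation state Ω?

Ksp = 10^(−6.50) = 3.162×10^-7
Ω = [Ca²⁺][CO3²⁻]/Ksp = (4.40×10^-3)(0.00725×10^-3) / 3.162×10^-7 = 0.101

Ω = 0.101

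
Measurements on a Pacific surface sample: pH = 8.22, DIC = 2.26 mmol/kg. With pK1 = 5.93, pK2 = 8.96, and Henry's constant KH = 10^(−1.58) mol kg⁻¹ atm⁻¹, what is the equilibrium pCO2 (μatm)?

α₀ = 1 / (1 + K1/[H⁺] + K1K2/[H⁺]²) = 1 / (1 + 10^+2.29 + 10^+1.55)
   = 1 / (1 + 194.98 + 35.481) = 1/231.47 = 0.004320
[CO2*] = α₀ × DIC = 0.004320 × 2.26 = 0.009764 mmol/kg = 9.764 μmol/kg
pCO2 = [CO2*]/KH = 9.764×10^-6 / 2.630×10^-2 = 371 μatm

pCO2 = 371 μatm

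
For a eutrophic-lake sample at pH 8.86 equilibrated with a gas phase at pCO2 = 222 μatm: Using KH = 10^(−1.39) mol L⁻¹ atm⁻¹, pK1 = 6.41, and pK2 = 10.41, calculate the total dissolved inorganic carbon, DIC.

[CO2*] = KH · pCO2 = 10^(−1.39) × 222×10^-6 = 9.044×10^-6 mol/L
α₀ = 1/(1 + K1/[H⁺] + K1K2/[H⁺]²) = 1/(1 + 10^+2.45 + 10^+0.90) = 0.003439
DIC = [CO2*]/α₀ = 9.044×10^-6 / 0.003439 = 2.63 mmol/L

DIC = 2.63 mmol/L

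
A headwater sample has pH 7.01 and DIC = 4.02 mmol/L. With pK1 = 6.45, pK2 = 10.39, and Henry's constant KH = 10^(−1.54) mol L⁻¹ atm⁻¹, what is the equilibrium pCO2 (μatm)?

pCO2 = 3.01×10^4 μatm

α₀ = 1 / (1 + K1/[H⁺] + K1K2/[H⁺]²) = 1 / (1 + 10^+0.56 + 10^-2.82)
   = 1 / (1 + 3.6308 + 0.0015136) = 1/4.6323 = 0.2159
[CO2*] = α₀ × DIC = 0.2159 × 4.02 = 0.8678 mmol/L
pCO2 = [CO2*]/KH = 8.678×10^-4 / 2.884×10^-2 = 3.01×10^4 μatm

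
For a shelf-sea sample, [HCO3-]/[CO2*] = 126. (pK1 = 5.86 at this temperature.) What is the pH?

pH = 7.96

From K1 = [H⁺][HCO3-]/[CO2*]:  pH = pK1 + log₁₀([HCO3-]/[CO2*])
log₁₀(126) = +2.100
pH = 5.86 + (+2.100) = 7.96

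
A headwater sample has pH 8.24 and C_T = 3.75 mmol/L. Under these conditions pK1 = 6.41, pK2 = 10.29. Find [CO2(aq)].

[CO2*] = 0.0542 mmol/L

α₀ = 1 / (1 + K1/[H⁺] + K1K2/[H⁺]²) = 1 / (1 + 10^+1.83 + 10^-0.22)
   = 1 / (1 + 67.608 + 0.60256) = 1/69.211 = 0.01445
[CO2*] = α₀ × DIC = 0.01445 × 3.75 = 0.0542 mmol/L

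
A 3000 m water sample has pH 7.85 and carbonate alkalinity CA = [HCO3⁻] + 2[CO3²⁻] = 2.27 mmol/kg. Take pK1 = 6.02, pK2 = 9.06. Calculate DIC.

DIC = 2.18 mmol/kg

CA = [HCO3⁻] + 2[CO3²⁻] = (α₁ + 2α₂)·DIC
At pH 7.85: [H⁺]/K1 = 10^-1.83 = 0.014791, K2/[H⁺] = 10^-1.21 = 0.061660
α₁ = 1/(1 + 0.014791 + 0.061660) = 1/1.0765 = 0.9290; α₂ = α₁·K2/[H⁺] = 0.05728
α₁ + 2α₂ = 1.0435
DIC = CA / (α₁ + 2α₂) = 2.27 / 1.0435 = 2.18 mmol/kg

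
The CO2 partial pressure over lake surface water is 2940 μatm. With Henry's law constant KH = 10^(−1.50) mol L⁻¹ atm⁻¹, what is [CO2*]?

KH = 10^(−1.50) = 3.162×10^-2 mol L⁻¹ atm⁻¹
[CO2*] = KH · pCO2 = 3.162×10^-2 × 2940×10^-6 atm = 9.30×10^-5 mol/L

[CO2*] = 93.0 μmol/L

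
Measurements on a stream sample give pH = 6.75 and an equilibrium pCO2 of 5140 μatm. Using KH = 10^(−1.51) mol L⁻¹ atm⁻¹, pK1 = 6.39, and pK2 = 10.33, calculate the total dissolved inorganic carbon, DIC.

[CO2*] = KH · pCO2 = 10^(−1.51) × 5140×10^-6 = 1.588×10^-4 mol/L
α₀ = 1/(1 + K1/[H⁺] + K1K2/[H⁺]²) = 1/(1 + 10^+0.36 + 10^-3.22) = 0.3038
DIC = [CO2*]/α₀ = 1.588×10^-4 / 0.3038 = 0.523 mmol/L

DIC = 0.523 mmol/L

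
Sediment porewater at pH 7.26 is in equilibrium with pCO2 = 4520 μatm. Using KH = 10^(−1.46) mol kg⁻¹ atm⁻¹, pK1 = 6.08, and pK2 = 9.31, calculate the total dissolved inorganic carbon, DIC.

[CO2*] = KH · pCO2 = 10^(−1.46) × 4520×10^-6 = 1.567×10^-4 mol/kg
α₀ = 1/(1 + K1/[H⁺] + K1K2/[H⁺]²) = 1/(1 + 10^+1.18 + 10^-0.87) = 0.06146
DIC = [CO2*]/α₀ = 1.567×10^-4 / 0.06146 = 2.55 mmol/kg

DIC = 2.55 mmol/kg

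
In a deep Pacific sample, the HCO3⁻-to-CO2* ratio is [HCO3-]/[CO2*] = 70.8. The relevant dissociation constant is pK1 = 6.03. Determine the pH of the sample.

From K1 = [H⁺][HCO3-]/[CO2*]:  pH = pK1 + log₁₀([HCO3-]/[CO2*])
log₁₀(70.8) = +1.850
pH = 6.03 + (+1.850) = 7.88

pH = 7.88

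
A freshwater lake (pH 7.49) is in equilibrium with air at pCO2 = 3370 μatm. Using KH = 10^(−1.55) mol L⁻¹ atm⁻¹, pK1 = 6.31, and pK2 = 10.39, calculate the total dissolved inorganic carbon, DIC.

DIC = 1.53 mmol/L

[CO2*] = KH · pCO2 = 10^(−1.55) × 3370×10^-6 = 9.498×10^-5 mol/L
α₀ = 1/(1 + K1/[H⁺] + K1K2/[H⁺]²) = 1/(1 + 10^+1.18 + 10^-1.72) = 0.06190
DIC = [CO2*]/α₀ = 9.498×10^-5 / 0.06190 = 1.53 mmol/L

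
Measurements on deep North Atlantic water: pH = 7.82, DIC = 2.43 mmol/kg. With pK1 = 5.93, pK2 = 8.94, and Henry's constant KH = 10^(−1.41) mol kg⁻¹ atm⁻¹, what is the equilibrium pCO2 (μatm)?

pCO2 = 739 μatm

α₀ = 1 / (1 + K1/[H⁺] + K1K2/[H⁺]²) = 1 / (1 + 10^+1.89 + 10^+0.77)
   = 1 / (1 + 77.625 + 5.8884) = 1/84.513 = 0.01183
[CO2*] = α₀ × DIC = 0.01183 × 2.43 = 0.02875 mmol/kg
pCO2 = [CO2*]/KH = 2.875×10^-5 / 3.890×10^-2 = 739 μatm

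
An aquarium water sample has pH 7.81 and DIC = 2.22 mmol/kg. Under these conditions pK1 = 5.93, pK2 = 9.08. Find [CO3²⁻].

α₂ = 1 / (1 + [H⁺]/K2 + [H⁺]²/(K1K2)) = 1 / (1 + 10^+1.27 + 10^-0.61)
   = 1 / (1 + 18.621 + 0.24547) = 1/19.866 = 0.05034
[CO3²⁻] = α₂ × DIC = 0.05034 × 2.22 = 0.112 mmol/kg

[CO3²⁻] = 0.112 mmol/kg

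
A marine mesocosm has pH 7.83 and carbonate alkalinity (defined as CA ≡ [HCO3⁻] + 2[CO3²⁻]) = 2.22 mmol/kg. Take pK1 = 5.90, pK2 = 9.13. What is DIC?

CA = [HCO3⁻] + 2[CO3²⁻] = (α₁ + 2α₂)·DIC
At pH 7.83: [H⁺]/K1 = 10^-1.93 = 0.011749, K2/[H⁺] = 10^-1.30 = 0.050119
α₁ = 1/(1 + 0.011749 + 0.050119) = 1/1.0619 = 0.9417; α₂ = α₁·K2/[H⁺] = 0.04720
α₁ + 2α₂ = 1.0361
DIC = CA / (α₁ + 2α₂) = 2.22 / 1.0361 = 2.14 mmol/kg

DIC = 2.14 mmol/kg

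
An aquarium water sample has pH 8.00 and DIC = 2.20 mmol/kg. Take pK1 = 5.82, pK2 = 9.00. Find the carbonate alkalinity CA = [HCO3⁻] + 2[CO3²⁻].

CA = 2.39 mmol/kg

CA = [HCO3⁻] + 2[CO3²⁻] = (α₁ + 2α₂)·DIC
At pH 8.00: [H⁺]/K1 = 10^-2.18 = 0.0066069, K2/[H⁺] = 10^-1.00 = 0.10000
α₁ = 1/(1 + 0.0066069 + 0.10000) = 1/1.1066 = 0.9037; α₂ = α₁·K2/[H⁺] = 0.09037
α₁ + 2α₂ = 1.0844
CA = 1.0844 × 2.20 = 2.39 mmol/kg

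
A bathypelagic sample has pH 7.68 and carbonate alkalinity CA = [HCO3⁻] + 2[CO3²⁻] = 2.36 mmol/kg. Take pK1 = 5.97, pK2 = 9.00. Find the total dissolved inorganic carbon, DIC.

DIC = 2.30 mmol/kg

CA = [HCO3⁻] + 2[CO3²⁻] = (α₁ + 2α₂)·DIC
At pH 7.68: [H⁺]/K1 = 10^-1.71 = 0.019498, K2/[H⁺] = 10^-1.32 = 0.047863
α₁ = 1/(1 + 0.019498 + 0.047863) = 1/1.0674 = 0.9369; α₂ = α₁·K2/[H⁺] = 0.04484
α₁ + 2α₂ = 1.0266
DIC = CA / (α₁ + 2α₂) = 2.36 / 1.0266 = 2.30 mmol/kg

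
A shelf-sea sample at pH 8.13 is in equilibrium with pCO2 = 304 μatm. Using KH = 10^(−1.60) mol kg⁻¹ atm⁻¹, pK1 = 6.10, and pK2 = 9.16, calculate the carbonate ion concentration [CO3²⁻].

[CO3²⁻] = 0.0764 mmol/kg

[CO2*] = KH · pCO2 = 10^(−1.60) × 304×10^-6 = 7.636×10^-6 mol/kg
α₀ = 1/(1 + K1/[H⁺] + K1K2/[H⁺]²) = 1/(1 + 10^+2.03 + 10^+1.00) = 0.008464
DIC = [CO2*]/α₀ = 7.636×10^-6 / 0.008464 = 0.9022 mmol/kg
[CO3²⁻] = α₂·DIC; α₂ = 0.08464, so [CO3²⁻] = 0.08464 × 0.9022 = 0.0764 mmol/kg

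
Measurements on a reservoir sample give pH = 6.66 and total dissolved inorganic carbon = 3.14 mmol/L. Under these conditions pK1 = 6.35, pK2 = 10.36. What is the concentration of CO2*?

α₀ = 1 / (1 + K1/[H⁺] + K1K2/[H⁺]²) = 1 / (1 + 10^+0.31 + 10^-3.39)
   = 1 / (1 + 2.0417 + 0.00040738) = 1/3.0421 = 0.3287
[CO2*] = α₀ × DIC = 0.3287 × 3.14 = 1.03 mmol/L

[CO2*] = 1.03 mmol/L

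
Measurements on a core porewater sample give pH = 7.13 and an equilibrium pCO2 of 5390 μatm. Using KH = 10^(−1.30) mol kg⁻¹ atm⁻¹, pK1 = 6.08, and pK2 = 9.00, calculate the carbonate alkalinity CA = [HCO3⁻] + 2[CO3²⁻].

[CO2*] = KH · pCO2 = 10^(−1.30) × 5390×10^-6 = 2.701×10^-4 mol/kg
α₀ = 1/(1 + K1/[H⁺] + K1K2/[H⁺]²) = 1/(1 + 10^+1.05 + 10^-0.82) = 0.08083
DIC = [CO2*]/α₀ = 2.701×10^-4 / 0.08083 = 3.342 mmol/kg
CA = (α₁ + 2α₂)·DIC = (0.9069 + 2×0.01223) × 3.342 = 3.11 mmol/kg

CA = 3.11 mmol/kg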